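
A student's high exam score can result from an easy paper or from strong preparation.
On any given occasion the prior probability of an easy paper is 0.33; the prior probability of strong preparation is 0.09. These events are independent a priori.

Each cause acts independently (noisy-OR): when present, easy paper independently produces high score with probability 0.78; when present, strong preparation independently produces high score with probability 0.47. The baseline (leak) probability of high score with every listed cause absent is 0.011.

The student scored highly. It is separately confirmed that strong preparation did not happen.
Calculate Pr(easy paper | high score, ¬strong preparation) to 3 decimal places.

Under noisy-OR, P(high score | causes) = 1 − (1−0.011)·∏(1−qᵢ) over the active causes.
P(high score | ¬strong preparation) = 0.011×0.67 + 0.78242×0.33 = 0.007370 + 0.258199 = 0.265569
The easy paper-present share is 0.78242×0.33 = 0.258199.
Hence the posterior is 0.258199/0.265569 ≈ 0.972.

Pr(easy paper | high score, ¬strong preparation) ≈ 0.972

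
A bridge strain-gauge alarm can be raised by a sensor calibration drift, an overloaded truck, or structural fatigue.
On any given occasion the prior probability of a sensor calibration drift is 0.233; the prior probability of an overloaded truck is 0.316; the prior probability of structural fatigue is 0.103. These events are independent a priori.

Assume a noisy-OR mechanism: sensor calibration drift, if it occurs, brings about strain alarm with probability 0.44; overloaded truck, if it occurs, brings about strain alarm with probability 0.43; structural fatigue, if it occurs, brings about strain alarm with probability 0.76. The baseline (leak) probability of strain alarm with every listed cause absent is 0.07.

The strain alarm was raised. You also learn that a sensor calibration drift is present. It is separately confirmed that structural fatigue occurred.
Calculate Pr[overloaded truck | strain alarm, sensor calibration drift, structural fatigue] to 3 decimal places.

Under noisy-OR, P(strain alarm | causes) = 1 − (1−0.07)·∏(1−qᵢ) over the active causes.
P(strain alarm | sensor calibration drift, structural fatigue) = 0.875008·0.684 + 0.928755·0.316 = 0.598505 + 0.293487 = 0.891992
Of this, 0.293487 comes from 0.928755·0.316 (the overloaded truck=true cases).
Hence the posterior is 0.293487/0.891992 ≈ 0.329.

Pr[overloaded truck | strain alarm, sensor calibration drift, structural fatigue] ≈ 0.329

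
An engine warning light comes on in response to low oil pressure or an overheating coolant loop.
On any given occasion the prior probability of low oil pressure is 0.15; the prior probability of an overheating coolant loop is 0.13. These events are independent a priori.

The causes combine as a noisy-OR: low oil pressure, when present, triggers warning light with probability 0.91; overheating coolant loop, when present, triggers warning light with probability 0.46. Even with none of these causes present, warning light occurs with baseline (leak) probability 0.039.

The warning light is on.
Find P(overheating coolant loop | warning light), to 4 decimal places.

Under noisy-OR, P(warning light | causes) = 1 − (1−0.039)·∏(1−qᵢ) over the active causes.
Weight on overheating coolant loop=true, given the evidence: 0.053157 + 0.018589 = 0.071746
The normalizing constant is 0.039×0.85×0.87 + 0.48106×0.85×0.13 + 0.91351×0.15×0.87 + 0.953295×0.15×0.13 = 0.219799
Posterior = 0.071746 / 0.219799 ≈ 0.3264

P(overheating coolant loop | warning light) ≈ 0.3264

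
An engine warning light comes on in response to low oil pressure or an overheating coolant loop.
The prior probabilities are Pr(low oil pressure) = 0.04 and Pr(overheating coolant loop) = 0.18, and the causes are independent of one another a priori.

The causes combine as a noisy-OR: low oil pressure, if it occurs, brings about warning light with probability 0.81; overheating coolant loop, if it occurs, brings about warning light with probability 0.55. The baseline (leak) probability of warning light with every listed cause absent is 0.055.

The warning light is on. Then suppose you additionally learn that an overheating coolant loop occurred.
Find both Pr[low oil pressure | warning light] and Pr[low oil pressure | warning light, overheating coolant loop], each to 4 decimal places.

Pr[low oil pressure | warning light] ≈ 0.1904; Pr[low oil pressure | warning light, overheating coolant loop] ≈ 0.0625

Under noisy-OR, P(warning light | causes) = 1 − (1−0.055)·∏(1−qᵢ) over the active causes.
Numerator (weight on configurations with low oil pressure): 0.026911 + 0.006618 = 0.033529
The normalizing constant is 0.055·0.96·0.82 + 0.57475·0.96·0.18 + 0.82045·0.04·0.82 + 0.919203·0.04·0.18 = 0.176142
Posterior = 0.033529 / 0.176142 ≈ 0.1904

Now also conditioning on overheating coolant loop=true:
P(warning light | overheating coolant loop) = 0.57475·0.96 + 0.919203·0.04 = 0.551760 + 0.036768 = 0.588528
Of this, 0.036768 comes from 0.919203·0.04 (the low oil pressure=true cases).
So P(low oil pressure | warning light, overheating coolant loop) = 0.036768/0.588528 ≈ 0.0625.
The drop from 0.1904 to 0.0625 is the explaining-away (discounting) effect.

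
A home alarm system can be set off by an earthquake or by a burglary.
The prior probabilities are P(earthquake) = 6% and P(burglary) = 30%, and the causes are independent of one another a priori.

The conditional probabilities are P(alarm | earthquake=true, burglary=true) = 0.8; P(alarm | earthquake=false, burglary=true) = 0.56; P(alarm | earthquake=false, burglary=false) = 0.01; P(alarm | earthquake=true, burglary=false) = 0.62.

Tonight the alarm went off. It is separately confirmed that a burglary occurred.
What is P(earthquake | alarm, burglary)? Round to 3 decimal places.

P(earthquake | alarm, burglary) ≈ 0.084

Numerator (weight on configurations with earthquake): 0.8×0.06 = 0.048000
Denominator P(alarm | burglary): 0.56×0.94 + 0.8×0.06 = 0.574400
P(earthquake | alarm, burglary) = 0.048000/0.574400 ≈ 0.084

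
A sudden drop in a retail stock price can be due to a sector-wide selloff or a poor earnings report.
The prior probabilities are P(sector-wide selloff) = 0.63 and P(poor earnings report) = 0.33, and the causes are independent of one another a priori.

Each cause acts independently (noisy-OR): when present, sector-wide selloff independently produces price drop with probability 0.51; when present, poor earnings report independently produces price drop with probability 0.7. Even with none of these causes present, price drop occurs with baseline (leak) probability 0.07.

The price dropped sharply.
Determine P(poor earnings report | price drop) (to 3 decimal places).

Under noisy-OR, P(price drop | causes) = 1 − (1−0.07)·∏(1−qᵢ) over the active causes.
P(price drop) = 0.07×0.37×0.67 + 0.721×0.37×0.33 + 0.5443×0.63×0.67 + 0.86329×0.63×0.33 = 0.017353 + 0.088034 + 0.229749 + 0.179478 = 0.514614
Restricting to configurations with poor earnings report present: 0.088034 + 0.179478 = 0.267512.
Hence the posterior is 0.267512/0.514614 ≈ 0.520.

P(poor earnings report | price drop) ≈ 0.520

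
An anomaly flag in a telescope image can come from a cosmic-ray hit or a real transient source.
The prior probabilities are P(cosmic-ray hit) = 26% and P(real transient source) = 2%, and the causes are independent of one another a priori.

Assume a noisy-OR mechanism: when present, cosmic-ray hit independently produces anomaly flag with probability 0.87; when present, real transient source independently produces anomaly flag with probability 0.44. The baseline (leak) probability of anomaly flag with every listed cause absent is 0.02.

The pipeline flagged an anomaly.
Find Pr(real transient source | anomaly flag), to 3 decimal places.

Pr(real transient source | anomaly flag) ≈ 0.046

Under noisy-OR, P(anomaly flag | causes) = 1 − (1−0.02)·∏(1−qᵢ) over the active causes.
P(anomaly flag) = 0.02*0.74*0.98 + 0.4512*0.74*0.02 + 0.8726*0.26*0.98 + 0.928656*0.26*0.02 = 0.014504 + 0.006678 + 0.222338 + 0.004829 = 0.248349
The real transient source-present share is 0.006678 + 0.004829 = 0.011507.
Hence the posterior is 0.011507/0.248349 ≈ 0.046.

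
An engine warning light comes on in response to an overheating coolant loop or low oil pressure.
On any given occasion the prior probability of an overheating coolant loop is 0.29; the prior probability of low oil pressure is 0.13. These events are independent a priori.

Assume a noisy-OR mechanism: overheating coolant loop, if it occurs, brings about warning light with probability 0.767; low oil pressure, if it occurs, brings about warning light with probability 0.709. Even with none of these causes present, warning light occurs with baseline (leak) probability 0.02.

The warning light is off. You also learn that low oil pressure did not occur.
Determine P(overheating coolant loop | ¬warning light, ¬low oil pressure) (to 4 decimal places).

Under noisy-OR, P(warning light | causes) = 1 − (1−0.02)·∏(1−qᵢ) over the active causes.
Sum P(¬warning light|·) weighted by the priors over both values of overheating coolant loop:
  P(¬warning light | ¬low oil pressure) = 0.98×0.71 + 0.22834×0.29
        = 0.695800 + 0.066219 = 0.762019
Keeping only the overheating coolant loop-present terms gives 0.066219, so
  P(overheating coolant loop | ¬warning light, ¬low oil pressure) = 0.066219 / 0.762019 ≈ 0.0869

P(overheating coolant loop | ¬warning light, ¬low oil pressure) ≈ 0.0869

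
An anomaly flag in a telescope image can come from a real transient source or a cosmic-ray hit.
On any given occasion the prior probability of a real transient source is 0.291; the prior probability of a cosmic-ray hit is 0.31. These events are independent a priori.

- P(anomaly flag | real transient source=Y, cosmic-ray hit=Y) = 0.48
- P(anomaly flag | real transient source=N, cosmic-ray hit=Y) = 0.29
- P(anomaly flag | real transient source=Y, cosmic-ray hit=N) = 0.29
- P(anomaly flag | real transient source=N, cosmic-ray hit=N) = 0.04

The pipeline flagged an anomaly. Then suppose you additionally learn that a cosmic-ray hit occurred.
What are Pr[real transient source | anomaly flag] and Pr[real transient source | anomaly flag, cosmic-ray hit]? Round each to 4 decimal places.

Pr[real transient source | anomaly flag] ≈ 0.5493; Pr[real transient source | anomaly flag, cosmic-ray hit] ≈ 0.4045

Weight on real transient source=true, given the evidence: 0.058229 + 0.043301 = 0.101530
The normalizing constant is 0.04·0.709·0.69 + 0.29·0.709·0.31 + 0.29·0.291·0.69 + 0.48·0.291·0.31 = 0.184837
Posterior = 0.101530 / 0.184837 ≈ 0.5493

Now also conditioning on cosmic-ray hit=true:
P(anomaly flag | cosmic-ray hit) = 0.29×0.709 + 0.48×0.291 = 0.205610 + 0.139680 = 0.345290
The real transient source-present share is 0.48×0.291 = 0.139680.
So P(real transient source | anomaly flag, cosmic-ray hit) = 0.139680/0.345290 ≈ 0.4045.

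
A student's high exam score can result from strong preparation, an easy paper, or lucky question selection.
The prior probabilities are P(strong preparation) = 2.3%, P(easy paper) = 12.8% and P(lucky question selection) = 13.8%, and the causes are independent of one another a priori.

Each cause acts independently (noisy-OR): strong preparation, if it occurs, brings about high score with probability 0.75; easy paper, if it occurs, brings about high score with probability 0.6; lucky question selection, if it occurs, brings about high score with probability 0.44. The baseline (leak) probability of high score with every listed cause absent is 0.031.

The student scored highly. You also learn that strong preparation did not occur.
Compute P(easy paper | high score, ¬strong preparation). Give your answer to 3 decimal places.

P(easy paper | high score, ¬strong preparation) ≈ 0.510

Under noisy-OR, P(high score | causes) = 1 − (1−0.031)·∏(1−qᵢ) over the active causes.
Sum P(high score|·) weighted by the priors over the 4 (easy paper, lucky question selection) configurations:
  P(high score | ¬strong preparation) = 0.031×0.872×0.862 + 0.45736×0.872×0.138 + 0.6124×0.128×0.862 + 0.782944×0.128×0.138
        = 0.023302 + 0.055037 + 0.067570 + 0.013830 = 0.159739
The terms with easy paper present sum to 0.081400, so
  P(easy paper | high score, ¬strong preparation) = 0.081400 / 0.159739 ≈ 0.510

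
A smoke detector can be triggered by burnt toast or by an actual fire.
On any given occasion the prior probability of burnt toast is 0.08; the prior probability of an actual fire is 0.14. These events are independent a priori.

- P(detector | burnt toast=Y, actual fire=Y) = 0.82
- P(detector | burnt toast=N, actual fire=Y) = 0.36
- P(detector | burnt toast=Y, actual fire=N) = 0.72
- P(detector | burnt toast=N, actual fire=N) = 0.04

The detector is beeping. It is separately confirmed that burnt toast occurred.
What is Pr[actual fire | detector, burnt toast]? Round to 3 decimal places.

Enumerate both values of actual fire and weight by the priors:
  P(detector | burnt toast) = 0.72×0.86 + 0.82×0.14
        = 0.619200 + 0.114800 = 0.734000
Configurations with actual fire contribute 0.114800, so
  P(actual fire | detector, burnt toast) = 0.114800 / 0.734000 ≈ 0.156

Pr[actual fire | detector, burnt toast] ≈ 0.156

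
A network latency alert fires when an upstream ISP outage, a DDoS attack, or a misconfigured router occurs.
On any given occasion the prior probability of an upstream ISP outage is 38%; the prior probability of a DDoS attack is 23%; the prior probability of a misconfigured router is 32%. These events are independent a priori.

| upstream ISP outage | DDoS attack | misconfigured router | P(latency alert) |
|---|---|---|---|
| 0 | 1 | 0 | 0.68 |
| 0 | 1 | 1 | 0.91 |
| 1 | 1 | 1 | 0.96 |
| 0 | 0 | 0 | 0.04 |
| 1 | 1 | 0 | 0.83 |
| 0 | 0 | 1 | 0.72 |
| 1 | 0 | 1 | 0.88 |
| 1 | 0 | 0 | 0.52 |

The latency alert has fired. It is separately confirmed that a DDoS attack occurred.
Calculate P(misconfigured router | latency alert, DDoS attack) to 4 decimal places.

Numerator (weight on configurations with misconfigured router): 0.180544 + 0.116736 = 0.297280
Normalizer over all consistent configurations: 0.68·0.62·0.68 + 0.91·0.62·0.32 + 0.83·0.38·0.68 + 0.96·0.38·0.32 = 0.798440
Posterior = 0.297280 / 0.798440 ≈ 0.3723

P(misconfigured router | latency alert, DDoS attack) ≈ 0.3723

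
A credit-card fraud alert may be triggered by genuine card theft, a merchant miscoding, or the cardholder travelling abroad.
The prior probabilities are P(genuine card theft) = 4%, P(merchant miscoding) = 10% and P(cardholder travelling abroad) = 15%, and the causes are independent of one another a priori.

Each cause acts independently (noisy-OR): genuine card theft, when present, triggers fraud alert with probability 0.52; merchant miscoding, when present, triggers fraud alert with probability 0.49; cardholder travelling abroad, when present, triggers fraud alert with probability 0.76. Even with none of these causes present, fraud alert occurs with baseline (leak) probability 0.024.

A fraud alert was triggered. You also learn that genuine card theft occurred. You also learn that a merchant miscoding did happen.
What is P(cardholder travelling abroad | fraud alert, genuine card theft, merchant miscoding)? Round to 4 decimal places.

Under noisy-OR, P(fraud alert | causes) = 1 − (1−0.024)·∏(1−qᵢ) over the active causes.
P(fraud alert | genuine card theft, merchant miscoding) = 0.761075*0.85 + 0.942658*0.15 = 0.646914 + 0.141399 = 0.788313
Restricting to configurations with cardholder travelling abroad present: 0.942658*0.15 = 0.141399.
Hence the posterior is 0.141399/0.788313 ≈ 0.1794.

P(cardholder travelling abroad | fraud alert, genuine card theft, merchant miscoding) ≈ 0.1794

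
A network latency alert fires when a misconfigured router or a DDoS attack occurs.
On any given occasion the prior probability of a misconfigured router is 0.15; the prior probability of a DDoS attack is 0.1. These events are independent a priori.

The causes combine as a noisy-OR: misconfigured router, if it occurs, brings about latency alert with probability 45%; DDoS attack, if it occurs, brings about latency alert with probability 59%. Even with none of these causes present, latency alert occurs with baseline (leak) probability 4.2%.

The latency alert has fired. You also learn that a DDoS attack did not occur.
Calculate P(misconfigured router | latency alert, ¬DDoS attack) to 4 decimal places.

Under noisy-OR, P(latency alert | causes) = 1 − (1−0.042)·∏(1−qᵢ) over the active causes.
By total probability over both values of misconfigured router:
  P(latency alert | ¬DDoS attack) = 0.042·0.85 + 0.4731·0.15
        = 0.035700 + 0.070965 = 0.106665
Configurations with misconfigured router contribute 0.070965, so
  P(misconfigured router | latency alert, ¬DDoS attack) = 0.070965 / 0.106665 ≈ 0.6653

P(misconfigured router | latency alert, ¬DDoS attack) ≈ 0.6653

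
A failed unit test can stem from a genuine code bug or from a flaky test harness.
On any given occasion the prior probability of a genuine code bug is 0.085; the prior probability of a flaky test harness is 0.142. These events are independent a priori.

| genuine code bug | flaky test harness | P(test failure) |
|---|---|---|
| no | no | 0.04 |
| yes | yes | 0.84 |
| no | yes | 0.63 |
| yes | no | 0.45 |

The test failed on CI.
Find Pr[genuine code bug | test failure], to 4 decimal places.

For the numerator, keep only genuine code bug=true terms: 0.032819 + 0.010139 = 0.042958
The normalizing constant is 0.04×0.915×0.858 + 0.63×0.915×0.142 + 0.45×0.085×0.858 + 0.84×0.085×0.142 = 0.156217
Posterior = 0.042958 / 0.156217 ≈ 0.2750

Pr[genuine code bug | test failure] ≈ 0.2750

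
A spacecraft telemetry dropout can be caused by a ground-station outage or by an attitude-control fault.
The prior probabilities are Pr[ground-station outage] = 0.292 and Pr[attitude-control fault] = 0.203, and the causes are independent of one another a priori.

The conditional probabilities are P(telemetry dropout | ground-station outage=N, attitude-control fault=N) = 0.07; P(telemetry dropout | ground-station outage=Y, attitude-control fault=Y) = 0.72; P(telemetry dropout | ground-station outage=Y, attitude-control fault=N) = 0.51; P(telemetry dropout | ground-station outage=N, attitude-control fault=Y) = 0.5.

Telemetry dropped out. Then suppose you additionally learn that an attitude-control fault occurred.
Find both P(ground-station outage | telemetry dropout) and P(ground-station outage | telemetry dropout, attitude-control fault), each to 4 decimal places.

P(ground-station outage | telemetry dropout) ≈ 0.5917; P(ground-station outage | telemetry dropout, attitude-control fault) ≈ 0.3726

For the numerator, keep only ground-station outage=true terms: 0.118689 + 0.042679 = 0.161368
The normalizing constant is 0.07*0.708*0.797 + 0.5*0.708*0.203 + 0.51*0.292*0.797 + 0.72*0.292*0.203 = 0.272729
P(ground-station outage | telemetry dropout) = 0.161368/0.272729 ≈ 0.5917

With the extra evidence:
P(telemetry dropout | attitude-control fault) = 0.5·0.708 + 0.72·0.292 = 0.354000 + 0.210240 = 0.564240
Of this, 0.210240 comes from 0.72·0.292 (the ground-station outage=true cases).
P(ground-station outage | telemetry dropout, attitude-control fault) = 0.210240 / 0.564240 ≈ 0.3726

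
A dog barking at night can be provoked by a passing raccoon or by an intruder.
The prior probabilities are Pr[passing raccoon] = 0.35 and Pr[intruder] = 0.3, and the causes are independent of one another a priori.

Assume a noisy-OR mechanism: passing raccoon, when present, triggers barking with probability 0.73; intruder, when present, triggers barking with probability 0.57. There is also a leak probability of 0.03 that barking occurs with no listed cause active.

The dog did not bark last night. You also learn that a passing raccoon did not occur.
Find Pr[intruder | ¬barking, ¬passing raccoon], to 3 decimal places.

Pr[intruder | ¬barking, ¬passing raccoon] ≈ 0.156

Under noisy-OR, P(barking | causes) = 1 − (1−0.03)·∏(1−qᵢ) over the active causes.
Numerator (weight on configurations with intruder): 0.4171*0.3 = 0.125130
Denominator P(¬barking | ¬passing raccoon): 0.97*0.7 + 0.4171*0.3 = 0.804130
P(intruder | ¬barking, ¬passing raccoon) = 0.125130/0.804130 ≈ 0.156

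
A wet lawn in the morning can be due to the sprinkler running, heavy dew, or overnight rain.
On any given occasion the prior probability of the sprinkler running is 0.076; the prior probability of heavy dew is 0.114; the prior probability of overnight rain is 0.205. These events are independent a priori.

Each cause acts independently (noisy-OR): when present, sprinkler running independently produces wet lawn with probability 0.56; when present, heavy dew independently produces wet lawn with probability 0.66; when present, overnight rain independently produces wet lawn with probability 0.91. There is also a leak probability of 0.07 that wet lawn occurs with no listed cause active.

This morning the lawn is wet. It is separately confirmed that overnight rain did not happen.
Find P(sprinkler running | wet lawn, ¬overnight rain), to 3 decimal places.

Under noisy-OR, P(wet lawn | causes) = 1 − (1−0.07)·∏(1−qᵢ) over the active causes.
For the numerator, keep only sprinkler running=true terms: 0.039782 + 0.007459 = 0.047241
Denominator P(wet lawn | ¬overnight rain): 0.07·0.924·0.886 + 0.6838·0.924·0.114 + 0.5908·0.076·0.886 + 0.860872·0.076·0.114 = 0.176576
Posterior = 0.047241 / 0.176576 ≈ 0.268

P(sprinkler running | wet lawn, ¬overnight rain) ≈ 0.268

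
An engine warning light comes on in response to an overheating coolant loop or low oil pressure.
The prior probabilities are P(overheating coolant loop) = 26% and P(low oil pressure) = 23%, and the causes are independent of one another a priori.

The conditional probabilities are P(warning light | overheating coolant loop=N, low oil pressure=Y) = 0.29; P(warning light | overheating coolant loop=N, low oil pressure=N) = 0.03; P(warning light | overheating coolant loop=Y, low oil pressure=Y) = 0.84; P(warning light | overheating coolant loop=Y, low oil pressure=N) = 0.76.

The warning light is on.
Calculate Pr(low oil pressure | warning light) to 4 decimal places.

Pr(low oil pressure | warning light) ≈ 0.3704

P(warning light) = 0.03·0.74·0.77 + 0.29·0.74·0.23 + 0.76·0.26·0.77 + 0.84·0.26·0.23 = 0.017094 + 0.049358 + 0.152152 + 0.050232 = 0.268836
Of this, 0.099590 comes from 0.049358 + 0.050232 (the low oil pressure=true cases).
P(low oil pressure | warning light) = 0.099590 / 0.268836 ≈ 0.3704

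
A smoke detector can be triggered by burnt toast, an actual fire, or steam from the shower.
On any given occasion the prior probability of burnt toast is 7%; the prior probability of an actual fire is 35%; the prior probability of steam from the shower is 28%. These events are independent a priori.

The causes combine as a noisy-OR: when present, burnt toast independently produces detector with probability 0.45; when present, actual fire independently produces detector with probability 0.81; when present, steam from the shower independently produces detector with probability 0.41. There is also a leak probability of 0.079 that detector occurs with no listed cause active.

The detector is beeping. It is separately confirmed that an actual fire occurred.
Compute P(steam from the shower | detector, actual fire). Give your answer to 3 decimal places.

P(steam from the shower | detector, actual fire) ≈ 0.296

Under noisy-OR, P(detector | causes) = 1 − (1−0.079)·∏(1−qᵢ) over the active causes.
By total probability over the 4 (burnt toast, steam from the shower) configurations:
  P(detector | actual fire) = 0.82501*0.93*0.72 + 0.896756*0.93*0.28 + 0.903756*0.07*0.72 + 0.943216*0.07*0.28
        = 0.552427 + 0.233515 + 0.045549 + 0.018487 = 0.849978
The terms with steam from the shower present sum to 0.252002, so
  P(steam from the shower | detector, actual fire) = 0.252002 / 0.849978 ≈ 0.296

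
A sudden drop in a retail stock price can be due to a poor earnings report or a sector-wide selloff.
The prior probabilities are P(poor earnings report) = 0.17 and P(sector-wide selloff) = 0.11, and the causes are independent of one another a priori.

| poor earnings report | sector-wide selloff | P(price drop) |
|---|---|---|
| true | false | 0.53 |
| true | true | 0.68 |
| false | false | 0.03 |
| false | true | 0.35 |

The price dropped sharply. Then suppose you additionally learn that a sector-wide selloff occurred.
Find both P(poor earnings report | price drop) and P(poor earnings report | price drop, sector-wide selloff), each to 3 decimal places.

For the numerator, keep only poor earnings report=true terms: 0.080189 + 0.012716 = 0.092905
The normalizing constant is 0.03·0.83·0.89 + 0.35·0.83·0.11 + 0.53·0.17·0.89 + 0.68·0.17·0.11 = 0.147021
P(poor earnings report | price drop) = 0.092905/0.147021 ≈ 0.632

With the extra evidence:
For the numerator, keep only poor earnings report=true terms: 0.68·0.17 = 0.115600
Normalizer over all consistent configurations: 0.35·0.83 + 0.68·0.17 = 0.406100
P(poor earnings report | price drop, sector-wide selloff) = 0.115600/0.406100 ≈ 0.285
This is intercausal reasoning (explaining away): once sector-wide selloff accounts for the price drop, poor earnings report becomes less likely.

P(poor earnings report | price drop) ≈ 0.632; P(poor earnings report | price drop, sector-wide selloff) ≈ 0.285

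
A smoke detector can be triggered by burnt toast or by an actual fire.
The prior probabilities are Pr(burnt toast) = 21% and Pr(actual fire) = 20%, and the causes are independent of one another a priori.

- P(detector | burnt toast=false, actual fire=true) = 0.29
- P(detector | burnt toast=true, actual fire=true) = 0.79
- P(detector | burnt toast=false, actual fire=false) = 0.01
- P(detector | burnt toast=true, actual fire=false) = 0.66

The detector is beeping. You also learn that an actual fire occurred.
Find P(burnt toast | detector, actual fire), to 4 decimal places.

Sum P(detector|·) weighted by the priors over both values of burnt toast:
  P(detector | actual fire) = 0.29·0.79 + 0.79·0.21
        = 0.229100 + 0.165900 = 0.395000
The terms with burnt toast present sum to 0.165900, so
  P(burnt toast | detector, actual fire) = 0.165900 / 0.395000 ≈ 0.4200

P(burnt toast | detector, actual fire) ≈ 0.4200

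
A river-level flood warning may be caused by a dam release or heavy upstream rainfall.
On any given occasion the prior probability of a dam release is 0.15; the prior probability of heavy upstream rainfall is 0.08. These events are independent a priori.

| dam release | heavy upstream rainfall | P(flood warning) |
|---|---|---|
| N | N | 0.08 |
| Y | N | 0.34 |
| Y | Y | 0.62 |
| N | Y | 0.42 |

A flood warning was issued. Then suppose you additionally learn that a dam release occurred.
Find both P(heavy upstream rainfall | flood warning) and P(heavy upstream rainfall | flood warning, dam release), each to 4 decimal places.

P(heavy upstream rainfall | flood warning) ≈ 0.2475; P(heavy upstream rainfall | flood warning, dam release) ≈ 0.1369

Enumerate the 4 (dam release, heavy upstream rainfall) configurations and weight by the priors:
  P(flood warning) = 0.08·0.85·0.92 + 0.42·0.85·0.08 + 0.34·0.15·0.92 + 0.62·0.15·0.08
        = 0.062560 + 0.028560 + 0.046920 + 0.007440 = 0.145480
Keeping only the heavy upstream rainfall-present terms gives 0.036000, so
  P(heavy upstream rainfall | flood warning) = 0.036000 / 0.145480 ≈ 0.2475

Now also conditioning on dam release=true:
Sum P(flood warning|·) weighted by the priors over both values of heavy upstream rainfall:
  P(flood warning | dam release) = 0.34*0.92 + 0.62*0.08
        = 0.312800 + 0.049600 = 0.362400
Keeping only the heavy upstream rainfall-present terms gives 0.049600, so
  P(heavy upstream rainfall | flood warning, dam release) = 0.049600 / 0.362400 ≈ 0.1369
The drop from 0.2475 to 0.1369 is the explaining-away (discounting) effect.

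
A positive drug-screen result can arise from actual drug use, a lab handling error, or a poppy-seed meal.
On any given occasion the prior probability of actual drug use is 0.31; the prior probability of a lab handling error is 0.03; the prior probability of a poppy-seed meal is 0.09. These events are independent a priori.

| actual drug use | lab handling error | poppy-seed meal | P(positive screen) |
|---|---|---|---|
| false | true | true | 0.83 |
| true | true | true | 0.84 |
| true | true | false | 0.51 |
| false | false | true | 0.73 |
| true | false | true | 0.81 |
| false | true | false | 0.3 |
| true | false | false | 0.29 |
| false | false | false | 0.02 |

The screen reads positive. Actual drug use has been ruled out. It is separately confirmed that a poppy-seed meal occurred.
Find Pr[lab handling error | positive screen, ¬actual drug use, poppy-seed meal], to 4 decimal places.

For the numerator, keep only lab handling error=true terms: 0.83*0.03 = 0.024900
The normalizing constant is 0.73*0.97 + 0.83*0.03 = 0.733000
Posterior = 0.024900 / 0.733000 ≈ 0.0340

Pr[lab handling error | positive screen, ¬actual drug use, poppy-seed meal] ≈ 0.0340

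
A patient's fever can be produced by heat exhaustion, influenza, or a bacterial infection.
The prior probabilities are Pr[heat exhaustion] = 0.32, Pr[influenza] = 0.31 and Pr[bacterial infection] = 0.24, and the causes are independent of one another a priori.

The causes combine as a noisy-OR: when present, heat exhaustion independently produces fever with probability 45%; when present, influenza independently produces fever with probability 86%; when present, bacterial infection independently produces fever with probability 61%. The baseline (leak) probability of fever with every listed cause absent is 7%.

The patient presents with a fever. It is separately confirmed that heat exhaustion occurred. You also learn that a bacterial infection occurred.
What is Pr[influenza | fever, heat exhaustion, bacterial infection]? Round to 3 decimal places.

Pr[influenza | fever, heat exhaustion, bacterial infection] ≈ 0.353

Under noisy-OR, P(fever | causes) = 1 − (1−0.07)·∏(1−qᵢ) over the active causes.
For the numerator, keep only influenza=true terms: 0.972072·0.31 = 0.301342
The normalizing constant is 0.800515·0.69 + 0.972072·0.31 = 0.853697
P(influenza | fever, heat exhaustion, bacterial infection) = 0.301342/0.853697 ≈ 0.353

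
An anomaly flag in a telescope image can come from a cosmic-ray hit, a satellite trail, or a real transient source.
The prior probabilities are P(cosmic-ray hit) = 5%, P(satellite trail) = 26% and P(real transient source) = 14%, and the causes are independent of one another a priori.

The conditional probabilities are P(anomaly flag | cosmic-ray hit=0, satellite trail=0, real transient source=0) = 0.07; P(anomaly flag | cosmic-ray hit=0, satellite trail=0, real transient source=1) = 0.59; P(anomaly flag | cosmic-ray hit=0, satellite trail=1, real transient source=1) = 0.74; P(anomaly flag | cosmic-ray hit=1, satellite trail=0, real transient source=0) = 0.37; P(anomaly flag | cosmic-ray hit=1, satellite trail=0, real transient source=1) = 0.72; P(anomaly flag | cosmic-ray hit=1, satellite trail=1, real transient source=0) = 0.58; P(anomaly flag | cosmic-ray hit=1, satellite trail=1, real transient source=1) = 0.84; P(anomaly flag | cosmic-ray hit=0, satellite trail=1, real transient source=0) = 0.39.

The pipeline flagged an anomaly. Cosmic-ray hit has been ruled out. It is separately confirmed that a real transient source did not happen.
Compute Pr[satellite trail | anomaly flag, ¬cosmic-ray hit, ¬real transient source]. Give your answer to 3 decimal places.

Numerator (weight on configurations with satellite trail): 0.39*0.26 = 0.101400
Denominator P(anomaly flag | ¬cosmic-ray hit, ¬real transient source): 0.07*0.74 + 0.39*0.26 = 0.153200
Posterior = 0.101400 / 0.153200 ≈ 0.662

Pr[satellite trail | anomaly flag, ¬cosmic-ray hit, ¬real transient source] ≈ 0.662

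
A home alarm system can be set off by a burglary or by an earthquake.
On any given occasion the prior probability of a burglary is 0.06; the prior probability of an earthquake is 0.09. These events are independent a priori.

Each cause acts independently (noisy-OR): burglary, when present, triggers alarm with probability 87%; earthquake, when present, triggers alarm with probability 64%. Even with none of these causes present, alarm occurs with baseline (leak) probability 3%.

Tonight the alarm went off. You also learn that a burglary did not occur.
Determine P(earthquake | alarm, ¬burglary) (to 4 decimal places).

Under noisy-OR, P(alarm | causes) = 1 − (1−0.03)·∏(1−qᵢ) over the active causes.
For the numerator, keep only earthquake=true terms: 0.6508·0.09 = 0.058572
Denominator P(alarm | ¬burglary): 0.03·0.91 + 0.6508·0.09 = 0.085872
P(earthquake | alarm, ¬burglary) = 0.058572/0.085872 ≈ 0.6821

P(earthquake | alarm, ¬burglary) ≈ 0.6821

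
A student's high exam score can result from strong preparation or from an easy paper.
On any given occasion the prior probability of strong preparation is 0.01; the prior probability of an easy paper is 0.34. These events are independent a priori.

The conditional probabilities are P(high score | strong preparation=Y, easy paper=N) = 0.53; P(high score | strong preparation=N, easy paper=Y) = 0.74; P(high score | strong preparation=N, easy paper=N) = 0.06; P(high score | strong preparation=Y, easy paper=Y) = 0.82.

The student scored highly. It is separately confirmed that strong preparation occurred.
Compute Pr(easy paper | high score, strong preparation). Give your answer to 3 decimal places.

P(high score | strong preparation) = 0.53·0.66 + 0.82·0.34 = 0.349800 + 0.278800 = 0.628600
Of this, 0.278800 comes from 0.82·0.34 (the easy paper=true cases).
Hence the posterior is 0.278800/0.628600 ≈ 0.444.

Pr(easy paper | high score, strong preparation) ≈ 0.444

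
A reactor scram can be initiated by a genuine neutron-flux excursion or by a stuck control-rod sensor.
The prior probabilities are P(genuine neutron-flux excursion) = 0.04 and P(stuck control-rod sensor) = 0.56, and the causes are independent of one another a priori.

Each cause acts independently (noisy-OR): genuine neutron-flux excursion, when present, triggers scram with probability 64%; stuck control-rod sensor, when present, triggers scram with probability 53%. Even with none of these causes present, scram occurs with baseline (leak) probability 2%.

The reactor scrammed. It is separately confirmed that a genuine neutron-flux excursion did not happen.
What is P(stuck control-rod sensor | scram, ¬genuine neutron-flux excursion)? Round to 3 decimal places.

P(stuck control-rod sensor | scram, ¬genuine neutron-flux excursion) ≈ 0.972

Under noisy-OR, P(scram | causes) = 1 − (1−0.02)·∏(1−qᵢ) over the active causes.
For the numerator, keep only stuck control-rod sensor=true terms: 0.5394*0.56 = 0.302064
Denominator P(scram | ¬genuine neutron-flux excursion): 0.02*0.44 + 0.5394*0.56 = 0.310864
Posterior = 0.302064 / 0.310864 ≈ 0.972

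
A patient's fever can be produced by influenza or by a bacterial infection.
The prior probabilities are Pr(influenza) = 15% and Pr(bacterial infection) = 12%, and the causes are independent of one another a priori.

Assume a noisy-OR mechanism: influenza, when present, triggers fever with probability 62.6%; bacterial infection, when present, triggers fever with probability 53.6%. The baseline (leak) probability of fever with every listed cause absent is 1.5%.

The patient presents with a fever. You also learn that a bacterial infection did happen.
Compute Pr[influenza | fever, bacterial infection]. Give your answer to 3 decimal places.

Under noisy-OR, P(fever | causes) = 1 − (1−0.015)·∏(1−qᵢ) over the active causes.
Weight on influenza=true, given the evidence: 0.829067×0.15 = 0.124360
Denominator P(fever | bacterial infection): 0.54296×0.85 + 0.829067×0.15 = 0.585876
P(influenza | fever, bacterial infection) = 0.124360/0.585876 ≈ 0.212

Pr[influenza | fever, bacterial infection] ≈ 0.212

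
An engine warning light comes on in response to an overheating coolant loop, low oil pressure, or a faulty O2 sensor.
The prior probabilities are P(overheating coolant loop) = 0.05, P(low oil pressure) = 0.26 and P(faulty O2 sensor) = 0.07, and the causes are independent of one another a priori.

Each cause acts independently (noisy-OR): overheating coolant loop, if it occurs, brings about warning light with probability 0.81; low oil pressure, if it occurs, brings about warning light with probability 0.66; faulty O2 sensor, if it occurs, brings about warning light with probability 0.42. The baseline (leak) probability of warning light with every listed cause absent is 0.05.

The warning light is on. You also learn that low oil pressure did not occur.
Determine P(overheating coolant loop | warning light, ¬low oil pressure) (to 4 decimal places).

P(overheating coolant loop | warning light, ¬low oil pressure) ≈ 0.3578

Under noisy-OR, P(warning light | causes) = 1 − (1−0.05)·∏(1−qᵢ) over the active causes.
By total probability over the 4 (overheating coolant loop, faulty O2 sensor) configurations:
  P(warning light | ¬low oil pressure) = 0.05·0.95·0.93 + 0.449·0.95·0.07 + 0.8195·0.05·0.93 + 0.89531·0.05·0.07
        = 0.044175 + 0.029859 + 0.038107 + 0.003134 = 0.115275
Configurations with overheating coolant loop contribute 0.041241, so
  P(overheating coolant loop | warning light, ¬low oil pressure) = 0.041241 / 0.115275 ≈ 0.3578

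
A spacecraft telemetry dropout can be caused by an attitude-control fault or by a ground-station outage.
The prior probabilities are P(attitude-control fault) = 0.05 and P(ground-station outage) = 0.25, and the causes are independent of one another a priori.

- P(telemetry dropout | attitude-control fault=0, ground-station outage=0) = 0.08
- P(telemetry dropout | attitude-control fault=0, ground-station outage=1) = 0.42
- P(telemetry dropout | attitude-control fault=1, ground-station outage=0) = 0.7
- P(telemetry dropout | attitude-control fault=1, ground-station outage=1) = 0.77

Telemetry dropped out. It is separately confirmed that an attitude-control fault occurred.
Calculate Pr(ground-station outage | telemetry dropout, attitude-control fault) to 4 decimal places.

Pr(ground-station outage | telemetry dropout, attitude-control fault) ≈ 0.2683

Numerator (weight on configurations with ground-station outage): 0.77*0.25 = 0.192500
Normalizer over all consistent configurations: 0.7*0.75 + 0.77*0.25 = 0.717500
P(ground-station outage | telemetry dropout, attitude-control fault) = 0.192500/0.717500 ≈ 0.2683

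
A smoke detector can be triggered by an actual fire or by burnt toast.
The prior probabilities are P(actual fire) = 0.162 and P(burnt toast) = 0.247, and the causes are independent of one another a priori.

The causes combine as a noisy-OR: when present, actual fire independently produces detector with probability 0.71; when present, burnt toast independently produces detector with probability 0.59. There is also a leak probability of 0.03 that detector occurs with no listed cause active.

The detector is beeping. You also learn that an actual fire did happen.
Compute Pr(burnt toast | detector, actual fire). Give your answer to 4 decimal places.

Pr(burnt toast | detector, actual fire) ≈ 0.2876

Under noisy-OR, P(detector | causes) = 1 − (1−0.03)·∏(1−qᵢ) over the active causes.
Weight on burnt toast=true, given the evidence: 0.884667×0.247 = 0.218513
Normalizer over all consistent configurations: 0.7187×0.753 + 0.884667×0.247 = 0.759694
Posterior = 0.218513 / 0.759694 ≈ 0.2876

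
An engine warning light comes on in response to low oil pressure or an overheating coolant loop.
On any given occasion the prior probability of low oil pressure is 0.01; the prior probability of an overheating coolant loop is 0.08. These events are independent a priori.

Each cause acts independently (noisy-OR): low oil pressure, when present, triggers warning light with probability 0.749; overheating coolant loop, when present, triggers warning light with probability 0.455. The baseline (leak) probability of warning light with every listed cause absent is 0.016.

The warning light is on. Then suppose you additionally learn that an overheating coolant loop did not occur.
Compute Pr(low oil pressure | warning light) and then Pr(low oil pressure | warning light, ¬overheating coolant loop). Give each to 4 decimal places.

Pr(low oil pressure | warning light) ≈ 0.1293; Pr(low oil pressure | warning light, ¬overheating coolant loop) ≈ 0.3222

Under noisy-OR, P(warning light | causes) = 1 − (1−0.016)·∏(1−qᵢ) over the active causes.
Weight on low oil pressure=true, given the evidence: 0.006928 + 0.000692 = 0.007620
The normalizing constant is 0.016×0.99×0.92 + 0.46372×0.99×0.08 + 0.753016×0.01×0.92 + 0.865394×0.01×0.08 = 0.058920
Posterior = 0.007620 / 0.058920 ≈ 0.1293

With the extra evidence:
P(warning light | ¬overheating coolant loop) = 0.016·0.99 + 0.753016·0.01 = 0.015840 + 0.007530 = 0.023370
Of this, 0.007530 comes from 0.753016·0.01 (the low oil pressure=true cases).
So P(low oil pressure | warning light, ¬overheating coolant loop) = 0.007530/0.023370 ≈ 0.3222.
Ruling out overheating coolant loop raises the posterior on low oil pressure — the flip side of explaining away.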